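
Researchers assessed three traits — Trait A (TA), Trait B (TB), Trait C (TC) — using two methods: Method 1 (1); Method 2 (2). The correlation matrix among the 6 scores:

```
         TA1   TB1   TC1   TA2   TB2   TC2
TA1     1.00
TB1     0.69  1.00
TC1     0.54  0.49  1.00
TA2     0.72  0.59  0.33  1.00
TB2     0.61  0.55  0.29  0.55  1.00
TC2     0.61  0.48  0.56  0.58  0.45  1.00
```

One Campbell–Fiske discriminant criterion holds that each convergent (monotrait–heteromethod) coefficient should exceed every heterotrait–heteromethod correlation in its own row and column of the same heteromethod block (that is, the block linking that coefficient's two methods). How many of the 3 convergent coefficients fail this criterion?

2

Each convergent coefficient versus the relevant comparison correlations:
TA (methods 1·2): 0.72 vs {0.61, 0.59, 0.61, 0.33} → pass.
TB (methods 1·2): 0.55 vs {0.59, 0.61, 0.48, 0.29} → fail.
TC (methods 1·2): 0.56 vs {0.33, 0.61, 0.29, 0.48} → fail.
2 of 3 fail.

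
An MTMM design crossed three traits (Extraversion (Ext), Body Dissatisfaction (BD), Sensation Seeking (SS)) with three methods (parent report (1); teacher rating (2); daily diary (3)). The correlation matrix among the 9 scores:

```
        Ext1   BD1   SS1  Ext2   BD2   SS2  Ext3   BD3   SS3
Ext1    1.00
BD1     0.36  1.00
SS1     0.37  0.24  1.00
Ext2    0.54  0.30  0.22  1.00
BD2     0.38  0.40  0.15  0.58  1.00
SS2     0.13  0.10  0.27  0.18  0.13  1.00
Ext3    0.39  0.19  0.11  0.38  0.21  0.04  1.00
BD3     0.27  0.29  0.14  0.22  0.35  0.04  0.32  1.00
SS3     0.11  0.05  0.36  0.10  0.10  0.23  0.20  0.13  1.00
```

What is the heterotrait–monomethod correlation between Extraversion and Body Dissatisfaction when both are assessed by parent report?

Different traits, same method: r(Ext1, BD1) = 0.36.

0.36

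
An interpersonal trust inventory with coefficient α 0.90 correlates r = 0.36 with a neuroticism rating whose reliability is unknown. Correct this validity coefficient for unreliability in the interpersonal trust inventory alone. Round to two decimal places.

0.38

Single correction: r_c = r_obs / √r_xx = 0.36 / √0.90 = 0.36 / 0.9487 ≈ 0.38.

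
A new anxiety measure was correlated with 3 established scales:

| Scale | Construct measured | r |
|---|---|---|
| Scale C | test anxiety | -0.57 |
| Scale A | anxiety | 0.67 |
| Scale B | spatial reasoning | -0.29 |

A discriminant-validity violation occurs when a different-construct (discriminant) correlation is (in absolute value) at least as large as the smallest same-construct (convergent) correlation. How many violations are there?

Convergent (same construct = anxiety): Scale A.
Smallest convergent = 0.67. Discriminant |r|: 0.57, 0.29; count ≥ 0.67 → 0.

0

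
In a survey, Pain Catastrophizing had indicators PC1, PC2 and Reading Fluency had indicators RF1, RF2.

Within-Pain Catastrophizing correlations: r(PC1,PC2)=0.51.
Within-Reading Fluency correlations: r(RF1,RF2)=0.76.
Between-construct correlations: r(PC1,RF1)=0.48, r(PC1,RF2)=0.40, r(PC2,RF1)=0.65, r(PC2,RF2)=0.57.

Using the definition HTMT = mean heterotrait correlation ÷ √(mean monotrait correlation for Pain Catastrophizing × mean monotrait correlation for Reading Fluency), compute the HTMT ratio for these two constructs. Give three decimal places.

0.843

Mean heterotrait r = 2.10/4 = 0.5250.
Mean within-PC = 0.51/1 = 0.5100; mean within-RF = 0.76/1 = 0.7600.
Geometric mean = √(0.5100 × 0.7600) = 0.6226.
HTMT = 0.5250 / 0.6226 = 0.843.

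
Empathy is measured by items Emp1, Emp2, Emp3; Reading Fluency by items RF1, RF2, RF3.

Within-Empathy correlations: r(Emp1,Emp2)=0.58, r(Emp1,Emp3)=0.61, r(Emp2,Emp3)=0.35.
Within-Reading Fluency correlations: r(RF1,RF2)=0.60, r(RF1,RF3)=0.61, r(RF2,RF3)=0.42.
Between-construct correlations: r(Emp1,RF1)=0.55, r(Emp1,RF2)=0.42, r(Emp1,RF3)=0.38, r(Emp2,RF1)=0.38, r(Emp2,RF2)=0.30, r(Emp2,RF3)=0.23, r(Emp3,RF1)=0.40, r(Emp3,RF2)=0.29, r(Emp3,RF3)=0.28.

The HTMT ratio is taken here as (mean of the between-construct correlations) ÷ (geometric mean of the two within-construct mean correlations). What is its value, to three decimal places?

Mean between = 3.23/9 = 0.3589.
Mean within-Emp = 1.54/3 = 0.5133; mean within-RF = 1.63/3 = 0.5433.
Geometric mean = √(0.5133 × 0.5433) = 0.5281.
HTMT = 0.3589 / 0.5281 = 0.680.

0.680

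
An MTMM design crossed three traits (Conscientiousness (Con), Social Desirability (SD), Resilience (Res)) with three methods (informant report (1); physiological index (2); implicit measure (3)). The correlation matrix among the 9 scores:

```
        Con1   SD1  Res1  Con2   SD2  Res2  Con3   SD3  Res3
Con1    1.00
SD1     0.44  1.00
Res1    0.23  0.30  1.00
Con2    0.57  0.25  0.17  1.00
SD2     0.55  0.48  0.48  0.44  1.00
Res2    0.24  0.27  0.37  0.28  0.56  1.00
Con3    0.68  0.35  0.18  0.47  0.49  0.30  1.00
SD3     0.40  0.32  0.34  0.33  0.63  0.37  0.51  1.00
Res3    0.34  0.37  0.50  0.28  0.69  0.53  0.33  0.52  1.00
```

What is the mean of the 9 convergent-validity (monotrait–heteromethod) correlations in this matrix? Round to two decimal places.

0.51

Convergent values: 0.57, 0.68, 0.47, 0.48, 0.32, 0.63, 0.37, 0.50, 0.53; mean = 4.55/9 = 0.51.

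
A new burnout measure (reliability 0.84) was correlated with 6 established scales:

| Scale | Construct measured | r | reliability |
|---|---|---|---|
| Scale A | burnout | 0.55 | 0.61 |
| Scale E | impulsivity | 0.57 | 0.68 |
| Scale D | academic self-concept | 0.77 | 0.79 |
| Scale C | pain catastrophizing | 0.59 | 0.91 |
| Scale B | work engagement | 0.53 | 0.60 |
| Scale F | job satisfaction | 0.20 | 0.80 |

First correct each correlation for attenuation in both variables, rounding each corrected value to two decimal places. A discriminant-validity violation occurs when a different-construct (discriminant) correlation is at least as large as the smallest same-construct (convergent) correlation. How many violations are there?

1

Disattenuated r (r / √(r_scale · r_new)):
  Scale A (conv): 0.55 / √(0.61·0.84) = 0.77
  Scale E (disc): 0.57 / √(0.68·0.84) = 0.75
  Scale D (disc): 0.77 / √(0.79·0.84) = 0.95
  Scale C (disc): 0.59 / √(0.91·0.84) = 0.67
  Scale B (disc): 0.53 / √(0.60·0.84) = 0.75
  Scale F (disc): 0.20 / √(0.80·0.84) = 0.24
Smallest convergent = 0.77. Discriminant values: 0.75, 0.95, 0.67, 0.75, 0.24; count ≥ 0.77 → 1.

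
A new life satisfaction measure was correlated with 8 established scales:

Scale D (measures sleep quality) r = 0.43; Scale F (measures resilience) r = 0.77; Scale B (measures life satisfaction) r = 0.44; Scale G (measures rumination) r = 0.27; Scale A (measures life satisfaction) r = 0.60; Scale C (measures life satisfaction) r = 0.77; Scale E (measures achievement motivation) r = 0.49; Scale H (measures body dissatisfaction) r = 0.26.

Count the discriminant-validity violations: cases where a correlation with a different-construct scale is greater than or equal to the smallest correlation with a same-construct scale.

2

Convergent (same construct = life satisfaction): Scale B, Scale A, Scale C.
Smallest convergent = 0.44. Discriminant values: 0.43, 0.77, 0.27, 0.49, 0.26; count ≥ 0.44 → 2.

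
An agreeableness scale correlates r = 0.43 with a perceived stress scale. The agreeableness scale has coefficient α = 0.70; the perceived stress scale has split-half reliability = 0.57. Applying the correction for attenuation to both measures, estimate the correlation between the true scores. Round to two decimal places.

r_true = r_obs / √(r_xx · r_yy) = 0.43 / √(0.70 × 0.57) = 0.43 / √0.3990 = 0.43 / 0.6317 ≈ 0.68.

0.68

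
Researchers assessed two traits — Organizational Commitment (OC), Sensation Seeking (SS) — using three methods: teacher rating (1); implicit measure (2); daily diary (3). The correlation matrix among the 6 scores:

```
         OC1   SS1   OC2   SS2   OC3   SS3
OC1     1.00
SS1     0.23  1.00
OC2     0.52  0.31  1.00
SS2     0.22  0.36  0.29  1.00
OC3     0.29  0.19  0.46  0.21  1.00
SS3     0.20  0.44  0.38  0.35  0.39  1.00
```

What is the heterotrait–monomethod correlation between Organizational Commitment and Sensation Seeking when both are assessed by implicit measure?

Different traits, same method: r(OC2, SS2) = 0.29.

0.29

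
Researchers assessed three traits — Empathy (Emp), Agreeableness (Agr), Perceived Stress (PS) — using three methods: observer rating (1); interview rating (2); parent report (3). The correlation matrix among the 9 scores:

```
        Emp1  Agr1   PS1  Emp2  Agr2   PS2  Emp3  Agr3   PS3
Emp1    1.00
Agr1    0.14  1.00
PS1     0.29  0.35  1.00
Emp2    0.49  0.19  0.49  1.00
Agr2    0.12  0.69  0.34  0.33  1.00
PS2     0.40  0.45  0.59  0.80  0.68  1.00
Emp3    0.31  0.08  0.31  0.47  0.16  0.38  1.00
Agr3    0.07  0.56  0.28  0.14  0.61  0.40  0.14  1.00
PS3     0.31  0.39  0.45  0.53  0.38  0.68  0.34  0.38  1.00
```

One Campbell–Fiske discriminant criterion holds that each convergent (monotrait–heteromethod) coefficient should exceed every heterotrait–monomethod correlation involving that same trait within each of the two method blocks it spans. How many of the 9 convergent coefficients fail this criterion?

6

Each convergent coefficient versus the relevant comparison correlations:
Emp (methods 1·2): 0.49 vs {0.14, 0.33, 0.29, 0.80} → fail.
Emp (methods 1·3): 0.31 vs {0.14, 0.14, 0.29, 0.34} → fail.
Emp (methods 2·3): 0.47 vs {0.33, 0.14, 0.80, 0.34} → fail.
Agr (methods 1·2): 0.69 vs {0.14, 0.33, 0.35, 0.68} → pass.
Agr (methods 1·3): 0.56 vs {0.14, 0.14, 0.35, 0.38} → pass.
Agr (methods 2·3): 0.61 vs {0.33, 0.14, 0.68, 0.38} → fail.
PS (methods 1·2): 0.59 vs {0.29, 0.80, 0.35, 0.68} → fail.
PS (methods 1·3): 0.45 vs {0.29, 0.34, 0.35, 0.38} → pass.
PS (methods 2·3): 0.68 vs {0.80, 0.34, 0.68, 0.38} → fail.
6 of 9 fail.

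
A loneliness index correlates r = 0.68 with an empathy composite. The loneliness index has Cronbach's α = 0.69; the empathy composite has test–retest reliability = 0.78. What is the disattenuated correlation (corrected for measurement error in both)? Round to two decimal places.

0.93

r_true = r_obs / √(r_xx · r_yy) = 0.68 / √(0.69 × 0.78) = 0.68 / √0.5382 = 0.68 / 0.7336 ≈ 0.93.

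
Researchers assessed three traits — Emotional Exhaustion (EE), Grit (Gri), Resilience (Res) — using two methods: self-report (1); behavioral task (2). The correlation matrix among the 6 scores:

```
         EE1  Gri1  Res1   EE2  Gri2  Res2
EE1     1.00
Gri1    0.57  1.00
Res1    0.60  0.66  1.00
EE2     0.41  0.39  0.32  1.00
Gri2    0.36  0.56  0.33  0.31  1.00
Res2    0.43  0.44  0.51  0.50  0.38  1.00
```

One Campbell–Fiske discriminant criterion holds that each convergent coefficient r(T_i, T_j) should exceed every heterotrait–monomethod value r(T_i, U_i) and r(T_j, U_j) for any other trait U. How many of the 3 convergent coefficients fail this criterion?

3

Checking each validity diagonal entry against its comparison values:
EE (methods 1·2): 0.41 vs {0.57, 0.31, 0.60, 0.50} → fail.
Gri (methods 1·2): 0.56 vs {0.57, 0.31, 0.66, 0.38} → fail.
Res (methods 1·2): 0.51 vs {0.60, 0.50, 0.66, 0.38} → fail.
3 of 3 fail.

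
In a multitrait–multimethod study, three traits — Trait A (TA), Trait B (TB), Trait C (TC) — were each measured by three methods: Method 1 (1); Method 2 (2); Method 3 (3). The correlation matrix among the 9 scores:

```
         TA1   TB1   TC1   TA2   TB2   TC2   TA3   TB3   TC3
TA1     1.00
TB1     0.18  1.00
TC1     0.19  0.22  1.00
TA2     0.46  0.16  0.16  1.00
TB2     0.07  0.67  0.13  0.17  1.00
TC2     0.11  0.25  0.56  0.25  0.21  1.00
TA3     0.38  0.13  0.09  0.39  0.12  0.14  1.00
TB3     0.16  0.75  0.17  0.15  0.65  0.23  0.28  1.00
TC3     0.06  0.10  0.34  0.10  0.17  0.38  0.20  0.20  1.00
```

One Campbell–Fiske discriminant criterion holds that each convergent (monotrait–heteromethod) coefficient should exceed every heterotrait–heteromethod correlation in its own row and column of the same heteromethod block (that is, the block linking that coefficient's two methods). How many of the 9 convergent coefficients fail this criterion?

Convergent coefficients and their comparison sets:
TA (methods 1·2): 0.46 vs {0.07, 0.16, 0.11, 0.16} → pass.
TA (methods 1·3): 0.38 vs {0.16, 0.13, 0.06, 0.09} → pass.
TA (methods 2·3): 0.39 vs {0.15, 0.12, 0.10, 0.14} → pass.
TB (methods 1·2): 0.67 vs {0.16, 0.07, 0.25, 0.13} → pass.
TB (methods 1·3): 0.75 vs {0.13, 0.16, 0.10, 0.17} → pass.
TB (methods 2·3): 0.65 vs {0.12, 0.15, 0.17, 0.23} → pass.
TC (methods 1·2): 0.56 vs {0.16, 0.11, 0.13, 0.25} → pass.
TC (methods 1·3): 0.34 vs {0.09, 0.06, 0.17, 0.10} → pass.
TC (methods 2·3): 0.38 vs {0.14, 0.10, 0.23, 0.17} → pass.
0 of 9 fail.

0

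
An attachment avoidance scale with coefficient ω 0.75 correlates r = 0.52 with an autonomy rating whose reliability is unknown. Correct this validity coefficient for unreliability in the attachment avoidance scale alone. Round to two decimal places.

0.60

Single correction: r_c = r_obs / √r_xx = 0.52 / √0.75 = 0.52 / 0.8660 ≈ 0.60.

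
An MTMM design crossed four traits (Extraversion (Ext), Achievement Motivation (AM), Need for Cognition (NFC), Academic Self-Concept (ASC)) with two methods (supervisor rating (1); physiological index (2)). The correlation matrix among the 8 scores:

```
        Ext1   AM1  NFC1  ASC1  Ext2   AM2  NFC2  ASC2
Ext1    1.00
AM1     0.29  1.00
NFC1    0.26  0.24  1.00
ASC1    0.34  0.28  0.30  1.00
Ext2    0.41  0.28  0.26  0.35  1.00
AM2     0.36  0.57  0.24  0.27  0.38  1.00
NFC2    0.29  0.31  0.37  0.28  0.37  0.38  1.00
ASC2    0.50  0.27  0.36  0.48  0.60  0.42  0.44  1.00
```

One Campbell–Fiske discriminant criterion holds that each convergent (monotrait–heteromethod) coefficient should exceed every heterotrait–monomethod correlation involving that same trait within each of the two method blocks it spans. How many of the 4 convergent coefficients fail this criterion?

Each convergent coefficient versus the relevant comparison correlations:
Ext (methods 1·2): 0.41 vs {0.29, 0.38, 0.26, 0.37, 0.34, 0.60} → fail.
AM (methods 1·2): 0.57 vs {0.29, 0.38, 0.24, 0.38, 0.28, 0.42} → pass.
NFC (methods 1·2): 0.37 vs {0.26, 0.37, 0.24, 0.38, 0.30, 0.44} → fail.
ASC (methods 1·2): 0.48 vs {0.34, 0.60, 0.28, 0.42, 0.30, 0.44} → fail.
3 of 4 fail.

3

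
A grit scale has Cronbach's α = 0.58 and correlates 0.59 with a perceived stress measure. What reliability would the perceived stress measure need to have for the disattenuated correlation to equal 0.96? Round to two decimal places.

r_true = r_obs / √(r_xx · r_yy) ⇒ 0.96 = 0.59 / √(0.58 · r_yy).
√(0.58 · r_yy) = 0.59 / 0.96 = 0.6146; 0.58 · r_yy = 0.3777; r_yy = 0.3777 / 0.58 ≈ 0.65.

0.65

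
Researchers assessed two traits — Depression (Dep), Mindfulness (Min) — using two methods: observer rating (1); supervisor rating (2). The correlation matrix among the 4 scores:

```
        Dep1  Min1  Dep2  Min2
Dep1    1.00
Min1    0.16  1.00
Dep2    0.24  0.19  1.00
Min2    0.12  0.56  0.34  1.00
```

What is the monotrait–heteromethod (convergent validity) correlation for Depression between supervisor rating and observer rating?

Same trait (Dep), different methods: r(Dep2, Dep1) = 0.24.

0.24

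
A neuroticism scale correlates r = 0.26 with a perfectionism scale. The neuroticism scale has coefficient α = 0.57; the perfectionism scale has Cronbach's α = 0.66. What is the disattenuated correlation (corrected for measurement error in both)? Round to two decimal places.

r_true = r_obs / √(r_xx · r_yy) = 0.26 / √(0.57 × 0.66) = 0.26 / √0.3762 = 0.26 / 0.6134 ≈ 0.42.

0.42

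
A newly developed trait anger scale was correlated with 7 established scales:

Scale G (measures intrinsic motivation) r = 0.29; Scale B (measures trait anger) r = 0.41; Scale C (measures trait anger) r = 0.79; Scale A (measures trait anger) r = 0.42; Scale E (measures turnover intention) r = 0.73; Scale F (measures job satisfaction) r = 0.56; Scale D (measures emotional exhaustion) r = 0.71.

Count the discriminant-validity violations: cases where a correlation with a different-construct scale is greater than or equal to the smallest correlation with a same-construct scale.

Convergent (same construct = trait anger): Scale B, Scale C, Scale A.
Smallest convergent = 0.41. Discriminant values: 0.29, 0.73, 0.56, 0.71; count ≥ 0.41 → 3.

3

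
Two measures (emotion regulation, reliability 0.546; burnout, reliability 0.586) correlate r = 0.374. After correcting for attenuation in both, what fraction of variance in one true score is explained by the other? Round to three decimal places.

0.437

Disattenuated r = 0.374 / √(0.546 × 0.586) = 0.374 / 0.5656 = 0.6612.
Shared true-score variance = 0.6612² = 0.4372 ≈ 0.437.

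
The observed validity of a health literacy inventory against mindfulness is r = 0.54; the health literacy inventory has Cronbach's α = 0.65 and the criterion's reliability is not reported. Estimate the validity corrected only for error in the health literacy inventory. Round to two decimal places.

0.67

Single correction: r_c = r_obs / √r_xx = 0.54 / √0.65 = 0.54 / 0.8062 ≈ 0.67.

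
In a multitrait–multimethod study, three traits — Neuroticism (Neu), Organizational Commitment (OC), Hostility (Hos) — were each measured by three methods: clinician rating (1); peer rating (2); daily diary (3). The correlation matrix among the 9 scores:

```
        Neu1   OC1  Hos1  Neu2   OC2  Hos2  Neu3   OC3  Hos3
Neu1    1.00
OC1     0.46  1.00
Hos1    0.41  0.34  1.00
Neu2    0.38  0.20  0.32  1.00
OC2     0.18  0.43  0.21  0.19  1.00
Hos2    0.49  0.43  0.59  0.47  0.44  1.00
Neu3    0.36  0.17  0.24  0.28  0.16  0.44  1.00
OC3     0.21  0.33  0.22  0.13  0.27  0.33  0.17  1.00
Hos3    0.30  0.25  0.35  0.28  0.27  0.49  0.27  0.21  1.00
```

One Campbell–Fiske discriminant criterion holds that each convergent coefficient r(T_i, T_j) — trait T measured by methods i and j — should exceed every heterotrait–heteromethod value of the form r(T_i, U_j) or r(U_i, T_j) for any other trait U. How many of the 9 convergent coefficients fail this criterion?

Convergent coefficients and their comparison sets:
Neu (methods 1·2): 0.38 vs {0.18, 0.20, 0.49, 0.32} → fail.
Neu (methods 1·3): 0.36 vs {0.21, 0.17, 0.30, 0.24} → pass.
Neu (methods 2·3): 0.28 vs {0.13, 0.16, 0.28, 0.44} → fail.
OC (methods 1·2): 0.43 vs {0.20, 0.18, 0.43, 0.21} → fail.
OC (methods 1·3): 0.33 vs {0.17, 0.21, 0.25, 0.22} → pass.
OC (methods 2·3): 0.27 vs {0.16, 0.13, 0.27, 0.33} → fail.
Hos (methods 1·2): 0.59 vs {0.32, 0.49, 0.21, 0.43} → pass.
Hos (methods 1·3): 0.35 vs {0.24, 0.30, 0.22, 0.25} → pass.
Hos (methods 2·3): 0.49 vs {0.44, 0.28, 0.33, 0.27} → pass.
4 of 9 fail.

4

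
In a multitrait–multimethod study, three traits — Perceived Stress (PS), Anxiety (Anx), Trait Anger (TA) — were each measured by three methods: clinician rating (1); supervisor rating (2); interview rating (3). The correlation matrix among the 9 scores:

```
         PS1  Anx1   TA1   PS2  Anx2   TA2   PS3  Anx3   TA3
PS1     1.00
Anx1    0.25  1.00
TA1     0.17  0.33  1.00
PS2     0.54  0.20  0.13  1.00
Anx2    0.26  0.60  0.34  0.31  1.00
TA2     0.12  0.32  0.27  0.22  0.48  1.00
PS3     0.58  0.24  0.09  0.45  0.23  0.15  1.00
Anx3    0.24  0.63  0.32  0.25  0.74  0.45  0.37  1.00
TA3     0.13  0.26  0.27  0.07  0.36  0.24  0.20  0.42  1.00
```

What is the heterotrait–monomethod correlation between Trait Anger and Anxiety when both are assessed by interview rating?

0.42

Different traits, same method: r(TA3, Anx3) = 0.42.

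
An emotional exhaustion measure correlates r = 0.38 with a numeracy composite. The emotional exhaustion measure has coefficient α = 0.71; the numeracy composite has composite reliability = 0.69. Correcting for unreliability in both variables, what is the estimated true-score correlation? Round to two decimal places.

0.54

r_true = r_obs / √(r_xx · r_yy) = 0.38 / √(0.71 × 0.69) = 0.38 / √0.4899 = 0.38 / 0.6999 ≈ 0.54.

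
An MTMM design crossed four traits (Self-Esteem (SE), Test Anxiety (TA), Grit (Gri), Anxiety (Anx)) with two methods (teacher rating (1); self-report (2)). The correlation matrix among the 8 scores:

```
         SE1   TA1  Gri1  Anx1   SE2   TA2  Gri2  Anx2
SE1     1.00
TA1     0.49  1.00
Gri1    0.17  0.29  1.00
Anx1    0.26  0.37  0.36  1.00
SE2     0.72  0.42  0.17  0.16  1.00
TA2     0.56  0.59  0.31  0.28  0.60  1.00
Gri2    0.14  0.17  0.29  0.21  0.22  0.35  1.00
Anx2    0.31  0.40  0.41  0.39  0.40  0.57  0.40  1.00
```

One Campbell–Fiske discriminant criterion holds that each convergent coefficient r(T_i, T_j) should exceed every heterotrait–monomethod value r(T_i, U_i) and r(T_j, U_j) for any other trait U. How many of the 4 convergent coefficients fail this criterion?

Checking each validity diagonal entry against its comparison values:
SE (methods 1·2): 0.72 vs {0.49, 0.60, 0.17, 0.22, 0.26, 0.40} → pass.
TA (methods 1·2): 0.59 vs {0.49, 0.60, 0.29, 0.35, 0.37, 0.57} → fail.
Gri (methods 1·2): 0.29 vs {0.17, 0.22, 0.29, 0.35, 0.36, 0.40} → fail.
Anx (methods 1·2): 0.39 vs {0.26, 0.40, 0.37, 0.57, 0.36, 0.40} → fail.
3 of 4 fail.

3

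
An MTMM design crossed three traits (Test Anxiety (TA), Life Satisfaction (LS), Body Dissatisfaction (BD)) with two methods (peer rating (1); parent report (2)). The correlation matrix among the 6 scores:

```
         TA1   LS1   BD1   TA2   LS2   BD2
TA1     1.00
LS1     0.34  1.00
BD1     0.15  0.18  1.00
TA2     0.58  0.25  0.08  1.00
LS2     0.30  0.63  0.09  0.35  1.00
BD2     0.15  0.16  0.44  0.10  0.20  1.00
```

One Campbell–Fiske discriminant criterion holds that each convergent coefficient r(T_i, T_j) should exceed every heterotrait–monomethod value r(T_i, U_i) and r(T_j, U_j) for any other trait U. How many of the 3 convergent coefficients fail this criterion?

0

Each convergent coefficient versus the relevant comparison correlations:
TA (methods 1·2): 0.58 vs {0.34, 0.35, 0.15, 0.10} → pass.
LS (methods 1·2): 0.63 vs {0.34, 0.35, 0.18, 0.20} → pass.
BD (methods 1·2): 0.44 vs {0.15, 0.10, 0.18, 0.20} → pass.
0 of 3 fail.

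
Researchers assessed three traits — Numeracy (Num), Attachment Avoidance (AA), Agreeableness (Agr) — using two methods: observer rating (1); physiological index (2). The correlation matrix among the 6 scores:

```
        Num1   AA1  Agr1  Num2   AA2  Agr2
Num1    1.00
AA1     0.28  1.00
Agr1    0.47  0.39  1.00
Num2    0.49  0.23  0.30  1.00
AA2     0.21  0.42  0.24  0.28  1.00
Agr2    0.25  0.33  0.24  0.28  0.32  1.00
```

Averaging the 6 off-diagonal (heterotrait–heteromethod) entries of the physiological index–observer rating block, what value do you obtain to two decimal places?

HTHM values (method 2 × method 1): 0.23, 0.30, 0.21, 0.24, 0.25, 0.33; mean = 1.56/6 = 0.26.

0.26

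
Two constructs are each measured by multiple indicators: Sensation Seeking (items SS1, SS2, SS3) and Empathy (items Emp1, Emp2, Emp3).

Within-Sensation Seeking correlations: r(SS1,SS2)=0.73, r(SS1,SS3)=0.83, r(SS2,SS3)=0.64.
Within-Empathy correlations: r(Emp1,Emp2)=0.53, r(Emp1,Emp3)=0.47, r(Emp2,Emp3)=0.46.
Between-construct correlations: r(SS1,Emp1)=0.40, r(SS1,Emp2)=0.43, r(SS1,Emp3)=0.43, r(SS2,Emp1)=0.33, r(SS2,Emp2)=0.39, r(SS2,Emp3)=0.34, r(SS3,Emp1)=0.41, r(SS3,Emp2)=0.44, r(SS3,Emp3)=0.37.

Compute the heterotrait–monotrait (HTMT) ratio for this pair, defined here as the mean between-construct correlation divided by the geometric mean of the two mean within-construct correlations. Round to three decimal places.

Mean heterotrait r = 3.54/9 = 0.3933.
Mean within-SS = 2.20/3 = 0.7333; mean within-Emp = 1.46/3 = 0.4867.
Geometric mean = √(0.7333 × 0.4867) = 0.5974.
HTMT = 0.3933 / 0.5974 = 0.658.

0.658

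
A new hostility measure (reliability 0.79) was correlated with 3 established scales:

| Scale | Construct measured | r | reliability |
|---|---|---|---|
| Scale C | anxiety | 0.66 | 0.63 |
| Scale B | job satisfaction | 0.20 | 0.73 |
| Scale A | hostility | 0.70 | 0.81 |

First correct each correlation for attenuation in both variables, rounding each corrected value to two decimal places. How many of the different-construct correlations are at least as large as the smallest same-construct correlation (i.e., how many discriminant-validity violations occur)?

1

Disattenuated r (r / √(r_scale · r_new)):
  Scale C (disc): 0.66 / √(0.63·0.79) = 0.94
  Scale B (disc): 0.20 / √(0.73·0.79) = 0.26
  Scale A (conv): 0.70 / √(0.81·0.79) = 0.88
Smallest convergent = 0.88. Discriminant values: 0.94, 0.26; count ≥ 0.88 → 1.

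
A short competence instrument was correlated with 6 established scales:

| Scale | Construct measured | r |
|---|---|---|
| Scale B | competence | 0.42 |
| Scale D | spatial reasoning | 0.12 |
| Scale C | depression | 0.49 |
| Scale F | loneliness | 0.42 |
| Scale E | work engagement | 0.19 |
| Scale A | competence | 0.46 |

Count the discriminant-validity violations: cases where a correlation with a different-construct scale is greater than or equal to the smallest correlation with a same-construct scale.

2

Convergent (same construct = competence): Scale B, Scale A.
Smallest convergent = 0.42. Discriminant values: 0.12, 0.49, 0.42, 0.19; count ≥ 0.42 → 2.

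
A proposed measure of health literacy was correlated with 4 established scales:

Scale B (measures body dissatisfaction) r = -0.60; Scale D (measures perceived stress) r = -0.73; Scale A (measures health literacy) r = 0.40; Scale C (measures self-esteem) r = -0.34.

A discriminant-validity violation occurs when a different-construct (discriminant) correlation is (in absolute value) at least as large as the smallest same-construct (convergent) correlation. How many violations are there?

Convergent (same construct = health literacy): Scale A.
Smallest convergent = 0.40. Discriminant |r|: 0.60, 0.73, 0.34; count ≥ 0.40 → 2.

2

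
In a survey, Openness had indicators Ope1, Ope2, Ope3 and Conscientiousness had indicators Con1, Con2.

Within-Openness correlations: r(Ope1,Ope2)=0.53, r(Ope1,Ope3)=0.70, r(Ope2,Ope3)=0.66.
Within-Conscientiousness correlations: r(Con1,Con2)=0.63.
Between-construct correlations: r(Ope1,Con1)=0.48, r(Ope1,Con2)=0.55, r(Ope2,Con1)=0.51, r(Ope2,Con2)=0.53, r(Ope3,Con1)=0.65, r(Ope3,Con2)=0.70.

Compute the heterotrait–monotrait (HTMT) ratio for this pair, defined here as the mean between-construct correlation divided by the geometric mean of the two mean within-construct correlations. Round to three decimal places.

Mean heterotrait r = 3.42/6 = 0.5700.
Mean within-Ope = 1.89/3 = 0.6300; mean within-Con = 0.63/1 = 0.6300.
Geometric mean = √(0.6300 × 0.6300) = 0.6300.
HTMT = 0.5700 / 0.6300 = 0.905.

0.905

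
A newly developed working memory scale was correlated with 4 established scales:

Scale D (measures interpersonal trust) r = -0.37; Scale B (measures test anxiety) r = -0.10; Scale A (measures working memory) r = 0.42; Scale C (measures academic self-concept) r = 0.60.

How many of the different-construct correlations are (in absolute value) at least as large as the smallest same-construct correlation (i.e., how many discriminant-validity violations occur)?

Convergent (same construct = working memory): Scale A.
Smallest convergent = 0.42. Discriminant |r|: 0.37, 0.10, 0.60; count ≥ 0.42 → 1.

1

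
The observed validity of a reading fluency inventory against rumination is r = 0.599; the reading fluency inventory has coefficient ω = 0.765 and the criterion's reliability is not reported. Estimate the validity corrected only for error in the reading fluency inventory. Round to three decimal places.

Single correction: r_c = r_obs / √r_xx = 0.599 / √0.765 = 0.599 / 0.8746 ≈ 0.685.

0.685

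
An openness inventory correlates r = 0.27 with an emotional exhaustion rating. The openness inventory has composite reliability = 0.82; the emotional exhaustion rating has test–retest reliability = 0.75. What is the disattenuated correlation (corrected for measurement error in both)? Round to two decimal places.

0.34

r_true = r_obs / √(r_xx · r_yy) = 0.27 / √(0.82 × 0.75) = 0.27 / √0.6150 = 0.27 / 0.7842 ≈ 0.34.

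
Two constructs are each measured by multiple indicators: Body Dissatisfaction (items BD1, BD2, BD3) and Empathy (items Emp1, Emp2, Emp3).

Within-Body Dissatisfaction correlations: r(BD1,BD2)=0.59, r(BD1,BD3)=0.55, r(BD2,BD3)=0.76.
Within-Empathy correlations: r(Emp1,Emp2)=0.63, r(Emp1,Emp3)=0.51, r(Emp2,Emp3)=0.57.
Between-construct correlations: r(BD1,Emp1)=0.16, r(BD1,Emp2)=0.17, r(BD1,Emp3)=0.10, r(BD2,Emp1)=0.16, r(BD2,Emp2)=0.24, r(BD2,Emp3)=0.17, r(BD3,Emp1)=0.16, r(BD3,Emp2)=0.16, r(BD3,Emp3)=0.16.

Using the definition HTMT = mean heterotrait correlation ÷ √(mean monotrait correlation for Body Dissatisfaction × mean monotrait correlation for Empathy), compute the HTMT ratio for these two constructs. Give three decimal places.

Mean between = 1.48/9 = 0.1644.
Mean within-BD = 1.90/3 = 0.6333; mean within-Emp = 1.71/3 = 0.5700.
Geometric mean = √(0.6333 × 0.5700) = 0.6008.
HTMT = 0.1644 / 0.6008 = 0.274.

0.274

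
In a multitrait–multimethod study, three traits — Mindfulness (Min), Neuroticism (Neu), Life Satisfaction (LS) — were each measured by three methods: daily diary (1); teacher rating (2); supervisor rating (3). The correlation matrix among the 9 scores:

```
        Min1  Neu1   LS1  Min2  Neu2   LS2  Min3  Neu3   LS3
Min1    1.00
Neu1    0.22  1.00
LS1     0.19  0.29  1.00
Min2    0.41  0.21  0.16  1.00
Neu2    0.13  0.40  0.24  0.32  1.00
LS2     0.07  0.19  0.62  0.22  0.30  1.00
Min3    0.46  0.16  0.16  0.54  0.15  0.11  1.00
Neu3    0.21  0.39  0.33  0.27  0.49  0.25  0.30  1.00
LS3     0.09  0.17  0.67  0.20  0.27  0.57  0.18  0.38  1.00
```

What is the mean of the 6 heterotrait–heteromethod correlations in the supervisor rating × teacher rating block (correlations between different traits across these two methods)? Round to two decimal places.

0.21

HTHM values (method 3 × method 2): 0.15, 0.11, 0.27, 0.25, 0.20, 0.27; mean = 1.25/6 = 0.21.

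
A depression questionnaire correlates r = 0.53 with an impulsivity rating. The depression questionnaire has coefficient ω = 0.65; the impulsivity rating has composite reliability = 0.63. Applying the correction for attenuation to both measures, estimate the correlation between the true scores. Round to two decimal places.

r_true = r_obs / √(r_xx · r_yy) = 0.53 / √(0.65 × 0.63) = 0.53 / √0.4095 = 0.53 / 0.6399 ≈ 0.83.

0.83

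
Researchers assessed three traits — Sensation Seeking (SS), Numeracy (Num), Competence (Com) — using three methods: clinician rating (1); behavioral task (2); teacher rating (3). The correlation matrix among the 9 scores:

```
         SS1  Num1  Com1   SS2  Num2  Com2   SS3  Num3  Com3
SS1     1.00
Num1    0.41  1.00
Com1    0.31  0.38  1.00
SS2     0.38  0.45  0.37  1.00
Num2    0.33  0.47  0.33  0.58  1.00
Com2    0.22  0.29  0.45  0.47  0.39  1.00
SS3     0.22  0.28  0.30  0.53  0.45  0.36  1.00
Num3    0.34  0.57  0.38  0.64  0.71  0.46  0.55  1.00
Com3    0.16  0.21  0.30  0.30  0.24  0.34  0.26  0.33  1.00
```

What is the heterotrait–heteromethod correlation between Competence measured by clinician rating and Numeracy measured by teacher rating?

0.38

Different traits and methods: r(Com1, Num3) = 0.38.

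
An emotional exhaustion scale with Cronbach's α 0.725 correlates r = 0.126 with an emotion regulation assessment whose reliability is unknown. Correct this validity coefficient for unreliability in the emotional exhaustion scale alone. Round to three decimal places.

Single correction: r_c = r_obs / √r_xx = 0.126 / √0.725 = 0.126 / 0.8515 ≈ 0.148.

0.148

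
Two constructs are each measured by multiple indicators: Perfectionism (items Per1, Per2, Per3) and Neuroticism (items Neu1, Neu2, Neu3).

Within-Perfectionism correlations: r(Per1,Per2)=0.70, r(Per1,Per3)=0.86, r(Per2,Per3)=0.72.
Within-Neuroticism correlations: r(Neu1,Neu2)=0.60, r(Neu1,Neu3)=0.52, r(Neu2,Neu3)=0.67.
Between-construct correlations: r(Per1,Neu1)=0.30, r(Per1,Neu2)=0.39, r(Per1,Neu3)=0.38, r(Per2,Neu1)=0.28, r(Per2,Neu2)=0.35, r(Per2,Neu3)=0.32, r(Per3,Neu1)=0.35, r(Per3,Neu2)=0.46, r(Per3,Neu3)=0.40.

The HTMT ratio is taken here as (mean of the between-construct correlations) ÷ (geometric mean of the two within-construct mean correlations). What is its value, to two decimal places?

0.53

Mean between = 3.23/9 = 0.3589.
Mean within-Per = 2.28/3 = 0.7600; mean within-Neu = 1.79/3 = 0.5967.
Geometric mean = √(0.7600 × 0.5967) = 0.6734.
HTMT = 0.3589 / 0.6734 = 0.53.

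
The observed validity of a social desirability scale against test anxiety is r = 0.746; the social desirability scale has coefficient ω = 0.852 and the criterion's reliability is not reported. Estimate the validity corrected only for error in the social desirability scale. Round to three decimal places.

0.808

Single correction: r_c = r_obs / √r_xx = 0.746 / √0.852 = 0.746 / 0.9230 ≈ 0.808.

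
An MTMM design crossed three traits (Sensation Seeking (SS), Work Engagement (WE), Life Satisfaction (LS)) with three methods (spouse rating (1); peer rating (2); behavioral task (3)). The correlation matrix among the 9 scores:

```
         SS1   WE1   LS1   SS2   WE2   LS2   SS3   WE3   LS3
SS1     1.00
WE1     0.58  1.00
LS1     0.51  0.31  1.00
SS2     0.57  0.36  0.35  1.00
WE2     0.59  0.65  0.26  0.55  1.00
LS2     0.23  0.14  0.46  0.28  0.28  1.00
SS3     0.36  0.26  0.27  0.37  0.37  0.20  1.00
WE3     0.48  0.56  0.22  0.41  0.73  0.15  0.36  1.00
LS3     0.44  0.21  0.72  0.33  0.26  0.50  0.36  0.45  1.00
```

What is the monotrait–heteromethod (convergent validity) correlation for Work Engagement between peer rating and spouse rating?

Same trait (WE), different methods: r(WE2, WE1) = 0.65.

0.65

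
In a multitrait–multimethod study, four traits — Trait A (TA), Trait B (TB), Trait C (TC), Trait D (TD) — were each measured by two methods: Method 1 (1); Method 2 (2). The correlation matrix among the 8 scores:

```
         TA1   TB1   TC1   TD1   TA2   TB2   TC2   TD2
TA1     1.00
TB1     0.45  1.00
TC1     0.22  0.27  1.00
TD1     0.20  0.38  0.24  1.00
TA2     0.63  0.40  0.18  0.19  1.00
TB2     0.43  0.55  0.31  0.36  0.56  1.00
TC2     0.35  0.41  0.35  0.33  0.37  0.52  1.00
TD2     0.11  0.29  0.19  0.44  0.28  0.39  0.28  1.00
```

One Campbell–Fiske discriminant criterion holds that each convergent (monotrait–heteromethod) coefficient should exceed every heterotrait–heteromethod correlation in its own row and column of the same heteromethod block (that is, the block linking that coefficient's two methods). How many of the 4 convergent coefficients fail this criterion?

1

Each convergent coefficient versus the relevant comparison correlations:
TA (methods 1·2): 0.63 vs {0.43, 0.40, 0.35, 0.18, 0.11, 0.19} → pass.
TB (methods 1·2): 0.55 vs {0.40, 0.43, 0.41, 0.31, 0.29, 0.36} → pass.
TC (methods 1·2): 0.35 vs {0.18, 0.35, 0.31, 0.41, 0.19, 0.33} → fail.
TD (methods 1·2): 0.44 vs {0.19, 0.11, 0.36, 0.29, 0.33, 0.19} → pass.
1 of 4 fail.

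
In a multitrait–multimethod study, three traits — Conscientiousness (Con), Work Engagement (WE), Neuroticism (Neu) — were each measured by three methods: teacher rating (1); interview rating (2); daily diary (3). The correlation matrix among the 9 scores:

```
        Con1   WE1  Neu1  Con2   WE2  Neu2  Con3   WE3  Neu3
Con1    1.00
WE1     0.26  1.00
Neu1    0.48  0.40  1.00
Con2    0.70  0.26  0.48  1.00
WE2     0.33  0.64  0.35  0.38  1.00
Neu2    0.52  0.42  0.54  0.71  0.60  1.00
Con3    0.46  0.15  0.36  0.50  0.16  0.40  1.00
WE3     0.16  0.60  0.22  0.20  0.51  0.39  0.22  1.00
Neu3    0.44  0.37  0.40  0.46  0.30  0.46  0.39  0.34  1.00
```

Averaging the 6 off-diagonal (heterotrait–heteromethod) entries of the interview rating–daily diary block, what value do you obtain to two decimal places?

0.32

HTHM values (method 2 × method 3): 0.20, 0.46, 0.16, 0.30, 0.40, 0.39; mean = 1.91/6 = 0.32.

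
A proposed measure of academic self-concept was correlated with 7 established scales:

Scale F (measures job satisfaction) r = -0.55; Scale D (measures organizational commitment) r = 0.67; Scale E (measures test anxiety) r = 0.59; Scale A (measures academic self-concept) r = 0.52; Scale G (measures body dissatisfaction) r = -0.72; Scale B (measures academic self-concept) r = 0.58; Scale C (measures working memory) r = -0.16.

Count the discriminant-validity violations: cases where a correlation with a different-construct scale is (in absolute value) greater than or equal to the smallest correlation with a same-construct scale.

Convergent (same construct = academic self-concept): Scale A, Scale B.
Smallest convergent = 0.52. Discriminant |r|: 0.55, 0.67, 0.59, 0.72, 0.16; count ≥ 0.52 → 4.

4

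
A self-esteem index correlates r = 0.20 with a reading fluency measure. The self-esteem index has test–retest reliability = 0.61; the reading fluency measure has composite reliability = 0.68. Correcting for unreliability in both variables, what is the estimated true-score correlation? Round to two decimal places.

r_true = r_obs / √(r_xx · r_yy) = 0.20 / √(0.61 × 0.68) = 0.20 / √0.4148 = 0.20 / 0.6440 ≈ 0.31.

0.31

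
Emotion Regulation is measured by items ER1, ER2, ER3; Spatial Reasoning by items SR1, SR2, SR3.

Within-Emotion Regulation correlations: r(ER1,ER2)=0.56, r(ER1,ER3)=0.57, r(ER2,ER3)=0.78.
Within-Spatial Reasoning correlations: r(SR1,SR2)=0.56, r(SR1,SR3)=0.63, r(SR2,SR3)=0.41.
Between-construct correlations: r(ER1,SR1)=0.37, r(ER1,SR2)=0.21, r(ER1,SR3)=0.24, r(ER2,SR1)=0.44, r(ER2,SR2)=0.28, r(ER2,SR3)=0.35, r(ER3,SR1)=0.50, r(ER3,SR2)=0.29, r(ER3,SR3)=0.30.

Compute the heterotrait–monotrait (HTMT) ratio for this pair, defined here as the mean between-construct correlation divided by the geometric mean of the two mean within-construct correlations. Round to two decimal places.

0.57

Mean between = 2.98/9 = 0.3311.
Mean within-ER = 1.91/3 = 0.6367; mean within-SR = 1.60/3 = 0.5333.
Geometric mean = √(0.6367 × 0.5333) = 0.5827.
HTMT = 0.3311 / 0.5827 = 0.57.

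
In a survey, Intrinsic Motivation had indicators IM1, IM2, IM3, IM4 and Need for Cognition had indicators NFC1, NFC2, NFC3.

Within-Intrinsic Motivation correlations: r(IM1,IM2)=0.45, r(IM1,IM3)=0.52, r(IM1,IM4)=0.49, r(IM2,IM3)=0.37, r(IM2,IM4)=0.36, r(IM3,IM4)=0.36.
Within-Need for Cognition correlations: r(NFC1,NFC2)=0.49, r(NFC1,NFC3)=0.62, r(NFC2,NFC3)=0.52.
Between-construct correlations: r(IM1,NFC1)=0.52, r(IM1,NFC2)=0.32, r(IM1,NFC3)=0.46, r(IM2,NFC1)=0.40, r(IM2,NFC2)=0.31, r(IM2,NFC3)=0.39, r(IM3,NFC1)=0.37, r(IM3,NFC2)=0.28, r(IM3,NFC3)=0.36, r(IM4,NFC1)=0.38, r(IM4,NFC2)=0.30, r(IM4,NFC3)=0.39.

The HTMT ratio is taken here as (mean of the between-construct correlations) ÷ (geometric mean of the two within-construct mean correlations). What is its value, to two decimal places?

Mean between = 4.48/12 = 0.3733.
Mean within-IM = 2.55/6 = 0.4250; mean within-NFC = 1.63/3 = 0.5433.
Geometric mean = √(0.4250 × 0.5433) = 0.4805.
HTMT = 0.3733 / 0.4805 = 0.78.

0.78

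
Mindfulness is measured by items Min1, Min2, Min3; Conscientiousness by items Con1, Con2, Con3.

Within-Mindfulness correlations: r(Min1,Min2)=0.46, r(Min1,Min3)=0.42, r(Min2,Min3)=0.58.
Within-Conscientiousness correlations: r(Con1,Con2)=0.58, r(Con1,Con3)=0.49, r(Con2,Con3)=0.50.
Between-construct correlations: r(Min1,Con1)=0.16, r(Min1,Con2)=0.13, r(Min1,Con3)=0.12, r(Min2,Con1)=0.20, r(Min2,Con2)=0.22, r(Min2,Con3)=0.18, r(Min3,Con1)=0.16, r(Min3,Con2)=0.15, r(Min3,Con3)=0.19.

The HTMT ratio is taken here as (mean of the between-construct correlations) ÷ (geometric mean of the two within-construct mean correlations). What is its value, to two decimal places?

0.33

Mean heterotrait r = 1.51/9 = 0.1678.
Mean within-Min = 1.46/3 = 0.4867; mean within-Con = 1.57/3 = 0.5233.
Geometric mean = √(0.4867 × 0.5233) = 0.5047.
HTMT = 0.1678 / 0.5047 = 0.33.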